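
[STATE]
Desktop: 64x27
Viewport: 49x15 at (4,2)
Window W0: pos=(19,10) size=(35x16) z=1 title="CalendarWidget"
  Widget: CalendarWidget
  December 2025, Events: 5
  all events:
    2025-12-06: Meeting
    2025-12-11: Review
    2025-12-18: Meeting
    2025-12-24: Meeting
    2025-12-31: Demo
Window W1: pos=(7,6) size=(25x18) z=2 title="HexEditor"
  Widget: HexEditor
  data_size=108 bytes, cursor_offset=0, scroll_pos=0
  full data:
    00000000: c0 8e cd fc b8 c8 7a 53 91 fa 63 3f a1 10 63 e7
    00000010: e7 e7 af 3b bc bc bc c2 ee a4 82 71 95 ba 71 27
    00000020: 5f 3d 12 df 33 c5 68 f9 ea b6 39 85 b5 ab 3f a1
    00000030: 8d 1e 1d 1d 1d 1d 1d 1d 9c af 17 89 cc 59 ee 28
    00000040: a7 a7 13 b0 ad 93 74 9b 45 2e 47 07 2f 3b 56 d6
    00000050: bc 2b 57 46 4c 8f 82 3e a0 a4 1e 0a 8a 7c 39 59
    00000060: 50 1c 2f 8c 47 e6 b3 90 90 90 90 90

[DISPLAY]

                                                 
                                                 
                                                 
                                                 
   ┏━━━━━━━━━━━━━━━━━━━━━━━┓                     
   ┃ HexEditor             ┃                     
   ┠───────────────────────┨                     
   ┃00000000  C0 8e cd fc b┃                     
   ┃00000010  e7 e7 af 3b b┃━━━━━━━━━━━━━━━━━━━━━
   ┃00000020  5f 3d 12 df 3┃get                  
   ┃00000030  8d 1e 1d 1d 1┃─────────────────────
   ┃00000040  a7 a7 13 b0 a┃cember 2025          
   ┃00000050  bc 2b 57 46 4┃Fr Sa Su             
   ┃00000060  50 1c 2f 8c 4┃ 5  6*  7            
   ┃                       ┃ 12 13 14            


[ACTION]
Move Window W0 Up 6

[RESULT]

                                                 
                                                 
               ┏━━━━━━━━━━━━━━━━━━━━━━━━━━━━━━━━━
               ┃ CalendarWidget                  
   ┏━━━━━━━━━━━━━━━━━━━━━━━┓─────────────────────
   ┃ HexEditor             ┃cember 2025          
   ┠───────────────────────┨Fr Sa Su             
   ┃00000000  C0 8e cd fc b┃ 5  6*  7            
   ┃00000010  e7 e7 af 3b b┃ 12 13 14            
   ┃00000020  5f 3d 12 df 3┃ 19 20 21            
   ┃00000030  8d 1e 1d 1d 1┃ 26 27 28            
   ┃00000040  a7 a7 13 b0 a┃                     
   ┃00000050  bc 2b 57 46 4┃                     
   ┃00000060  50 1c 2f 8c 4┃                     
   ┃                       ┃                     


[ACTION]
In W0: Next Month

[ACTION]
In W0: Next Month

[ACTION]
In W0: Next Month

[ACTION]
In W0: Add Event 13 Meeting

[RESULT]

                                                 
                                                 
               ┏━━━━━━━━━━━━━━━━━━━━━━━━━━━━━━━━━
               ┃ CalendarWidget                  
   ┏━━━━━━━━━━━━━━━━━━━━━━━┓─────────────────────
   ┃ HexEditor             ┃March 2026           
   ┠───────────────────────┨Fr Sa Su             
   ┃00000000  C0 8e cd fc b┃       1             
   ┃00000010  e7 e7 af 3b b┃ 6  7  8             
   ┃00000020  5f 3d 12 df 3┃13* 14 15            
   ┃00000030  8d 1e 1d 1d 1┃20 21 22             
   ┃00000040  a7 a7 13 b0 a┃27 28 29             
   ┃00000050  bc 2b 57 46 4┃                     
   ┃00000060  50 1c 2f 8c 4┃                     
   ┃                       ┃                     


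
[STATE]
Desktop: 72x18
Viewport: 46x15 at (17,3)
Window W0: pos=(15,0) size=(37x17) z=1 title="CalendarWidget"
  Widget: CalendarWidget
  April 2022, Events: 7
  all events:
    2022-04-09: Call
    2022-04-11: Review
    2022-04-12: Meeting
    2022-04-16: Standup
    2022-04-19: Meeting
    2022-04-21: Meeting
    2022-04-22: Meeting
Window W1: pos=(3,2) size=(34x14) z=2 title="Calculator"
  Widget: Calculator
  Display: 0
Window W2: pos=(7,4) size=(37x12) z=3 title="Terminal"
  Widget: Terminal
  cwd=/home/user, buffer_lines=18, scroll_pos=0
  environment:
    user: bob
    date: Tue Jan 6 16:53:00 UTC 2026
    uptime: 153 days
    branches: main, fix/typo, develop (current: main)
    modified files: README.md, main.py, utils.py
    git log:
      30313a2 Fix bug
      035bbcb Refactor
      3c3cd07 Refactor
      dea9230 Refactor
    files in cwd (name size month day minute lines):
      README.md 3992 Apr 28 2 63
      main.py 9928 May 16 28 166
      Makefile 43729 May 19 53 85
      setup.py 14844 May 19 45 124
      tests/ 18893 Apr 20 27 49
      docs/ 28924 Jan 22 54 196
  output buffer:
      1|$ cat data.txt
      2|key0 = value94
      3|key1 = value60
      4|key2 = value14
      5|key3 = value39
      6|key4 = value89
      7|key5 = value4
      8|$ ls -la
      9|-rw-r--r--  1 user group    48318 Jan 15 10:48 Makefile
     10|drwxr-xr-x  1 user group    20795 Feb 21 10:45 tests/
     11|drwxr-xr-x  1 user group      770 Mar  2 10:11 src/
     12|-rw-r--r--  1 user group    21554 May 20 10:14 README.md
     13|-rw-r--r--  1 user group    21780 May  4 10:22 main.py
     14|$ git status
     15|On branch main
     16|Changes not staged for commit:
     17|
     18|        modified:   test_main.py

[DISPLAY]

                   ┃22            ┃           
━━━━━━━━━━━━━━━━━━━━━━━━━━┓       ┃           
                          ┃       ┃           
──────────────────────────┨       ┃           
a.txt                     ┃       ┃           
lue94                     ┃       ┃           
lue60                     ┃       ┃           
lue14                     ┃       ┃           
lue39                     ┃       ┃           
lue89                     ┃       ┃           
lue4                      ┃       ┃           
                          ┃       ┃           
━━━━━━━━━━━━━━━━━━━━━━━━━━┛       ┃           
━━━━━━━━━━━━━━━━━━━━━━━━━━━━━━━━━━┛           
                                              


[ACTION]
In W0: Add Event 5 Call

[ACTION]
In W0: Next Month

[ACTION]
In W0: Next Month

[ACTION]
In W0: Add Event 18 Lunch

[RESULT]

                   ┃2             ┃           
━━━━━━━━━━━━━━━━━━━━━━━━━━┓       ┃           
                          ┃       ┃           
──────────────────────────┨       ┃           
a.txt                     ┃       ┃           
lue94                     ┃       ┃           
lue60                     ┃       ┃           
lue14                     ┃       ┃           
lue39                     ┃       ┃           
lue89                     ┃       ┃           
lue4                      ┃       ┃           
                          ┃       ┃           
━━━━━━━━━━━━━━━━━━━━━━━━━━┛       ┃           
━━━━━━━━━━━━━━━━━━━━━━━━━━━━━━━━━━┛           
                                              


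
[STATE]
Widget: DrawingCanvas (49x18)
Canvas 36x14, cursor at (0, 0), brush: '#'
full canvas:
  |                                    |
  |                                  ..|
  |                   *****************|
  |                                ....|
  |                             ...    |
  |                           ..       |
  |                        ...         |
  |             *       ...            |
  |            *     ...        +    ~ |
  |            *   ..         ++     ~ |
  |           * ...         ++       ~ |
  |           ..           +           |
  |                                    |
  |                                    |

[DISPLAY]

+                                                
                                  ..             
                   *****************             
                                ....             
                             ...                 
                           ..                    
                        ...                      
             *       ...                         
            *     ...        +    ~              
            *   ..         ++     ~              
           * ...         ++       ~              
           ..           +                        
                                                 
                                                 
                                                 
                                                 
                                                 
                                                 


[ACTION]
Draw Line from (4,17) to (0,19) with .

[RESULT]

+                  .                             
                  .               ..             
                  .*****************             
                 .              ....             
                 .           ...                 
                           ..                    
                        ...                      
             *       ...                         
            *     ...        +    ~              
            *   ..         ++     ~              
           * ...         ++       ~              
           ..           +                        
                                                 
                                                 
                                                 
                                                 
                                                 
                                                 


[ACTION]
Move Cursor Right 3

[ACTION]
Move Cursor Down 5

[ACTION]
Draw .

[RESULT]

                   .                             
                  .               ..             
                  .*****************             
                 .              ....             
                 .           ...                 
   .                       ..                    
                        ...                      
             *       ...                         
            *     ...        +    ~              
            *   ..         ++     ~              
           * ...         ++       ~              
           ..           +                        
                                                 
                                                 
                                                 
                                                 
                                                 
                                                 


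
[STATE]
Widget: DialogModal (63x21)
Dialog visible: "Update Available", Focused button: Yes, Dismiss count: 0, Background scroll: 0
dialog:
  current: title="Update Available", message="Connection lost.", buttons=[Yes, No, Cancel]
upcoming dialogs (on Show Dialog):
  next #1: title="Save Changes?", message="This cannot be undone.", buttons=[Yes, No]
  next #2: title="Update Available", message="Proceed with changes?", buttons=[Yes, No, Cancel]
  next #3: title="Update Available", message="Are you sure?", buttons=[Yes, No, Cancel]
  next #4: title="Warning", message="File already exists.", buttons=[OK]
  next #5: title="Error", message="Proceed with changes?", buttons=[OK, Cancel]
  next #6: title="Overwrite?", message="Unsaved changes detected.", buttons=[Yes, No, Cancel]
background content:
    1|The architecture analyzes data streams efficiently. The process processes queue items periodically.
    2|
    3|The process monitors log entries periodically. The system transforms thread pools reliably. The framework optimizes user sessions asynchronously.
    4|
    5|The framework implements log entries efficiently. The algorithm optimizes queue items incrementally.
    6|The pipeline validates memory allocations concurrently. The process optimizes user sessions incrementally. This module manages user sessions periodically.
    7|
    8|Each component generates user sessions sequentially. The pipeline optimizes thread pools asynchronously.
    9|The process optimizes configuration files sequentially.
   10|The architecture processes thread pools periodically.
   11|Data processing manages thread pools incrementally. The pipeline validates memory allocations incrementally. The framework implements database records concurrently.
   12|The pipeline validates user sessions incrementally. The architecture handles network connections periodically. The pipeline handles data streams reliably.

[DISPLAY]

The architecture analyzes data streams efficiently. The process
                                                               
The process monitors log entries periodically. The system trans
                                                               
The framework implements log entries efficiently. The algorithm
The pipeline validates memory allocations concurrently. The pro
                                                               
Each component generates user sessions sequentially. The pipeli
The process optimize┌─────────────────────┐equentially.        
The architecture pro│   Update Available  │iodically.          
Data processing mana│   Connection lost.  │entally. The pipelin
The pipeline validat│ [Yes]  No   Cancel  │entally. The archite
                    └─────────────────────┘                    
                                                               
                                                               
                                                               
                                                               
                                                               
                                                               
                                                               
                                                               


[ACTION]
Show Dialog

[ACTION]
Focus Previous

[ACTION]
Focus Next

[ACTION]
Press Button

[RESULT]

The architecture analyzes data streams efficiently. The process
                                                               
The process monitors log entries periodically. The system trans
                                                               
The framework implements log entries efficiently. The algorithm
The pipeline validates memory allocations concurrently. The pro
                                                               
Each component generates user sessions sequentially. The pipeli
The process optimizes configuration files sequentially.        
The architecture processes thread pools periodically.          
Data processing manages thread pools incrementally. The pipelin
The pipeline validates user sessions incrementally. The archite
                                                               
                                                               
                                                               
                                                               
                                                               
                                                               
                                                               
                                                               
                                                               


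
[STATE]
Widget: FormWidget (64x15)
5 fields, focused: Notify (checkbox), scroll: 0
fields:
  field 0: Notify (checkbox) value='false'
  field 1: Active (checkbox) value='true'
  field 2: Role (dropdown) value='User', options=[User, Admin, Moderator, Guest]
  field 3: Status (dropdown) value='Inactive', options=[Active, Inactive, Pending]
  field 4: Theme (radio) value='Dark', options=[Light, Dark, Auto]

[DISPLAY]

> Notify:     [ ]                                               
  Active:     [x]                                               
  Role:       [User                                           ▼]
  Status:     [Inactive                                       ▼]
  Theme:      ( ) Light  (●) Dark  ( ) Auto                     
                                                                
                                                                
                                                                
                                                                
                                                                
                                                                
                                                                
                                                                
                                                                
                                                                


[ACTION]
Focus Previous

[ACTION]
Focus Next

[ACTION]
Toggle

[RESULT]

> Notify:     [x]                                               
  Active:     [x]                                               
  Role:       [User                                           ▼]
  Status:     [Inactive                                       ▼]
  Theme:      ( ) Light  (●) Dark  ( ) Auto                     
                                                                
                                                                
                                                                
                                                                
                                                                
                                                                
                                                                
                                                                
                                                                
                                                                


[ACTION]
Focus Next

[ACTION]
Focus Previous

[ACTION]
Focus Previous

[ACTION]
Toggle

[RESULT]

  Notify:     [x]                                               
  Active:     [x]                                               
  Role:       [User                                           ▼]
  Status:     [Inactive                                       ▼]
> Theme:      ( ) Light  (●) Dark  ( ) Auto                     
                                                                
                                                                
                                                                
                                                                
                                                                
                                                                
                                                                
                                                                
                                                                
                                                                


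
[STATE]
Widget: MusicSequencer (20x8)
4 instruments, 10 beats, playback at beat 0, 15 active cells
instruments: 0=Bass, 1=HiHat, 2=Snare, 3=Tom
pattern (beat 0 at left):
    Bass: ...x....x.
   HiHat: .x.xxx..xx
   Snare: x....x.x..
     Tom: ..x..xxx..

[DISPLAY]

      ▼123456789    
  Bass···█····█·    
 HiHat·█·███··██    
 Snare█····█·█··    
   Tom··█··███··    
                    
                    
                    


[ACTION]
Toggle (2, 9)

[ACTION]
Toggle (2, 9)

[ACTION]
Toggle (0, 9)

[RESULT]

      ▼123456789    
  Bass···█····██    
 HiHat·█·███··██    
 Snare█····█·█··    
   Tom··█··███··    
                    
                    
                    


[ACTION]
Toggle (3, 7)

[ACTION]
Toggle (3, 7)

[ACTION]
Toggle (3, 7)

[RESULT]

      ▼123456789    
  Bass···█····██    
 HiHat·█·███··██    
 Snare█····█·█··    
   Tom··█··██···    
                    
                    
                    


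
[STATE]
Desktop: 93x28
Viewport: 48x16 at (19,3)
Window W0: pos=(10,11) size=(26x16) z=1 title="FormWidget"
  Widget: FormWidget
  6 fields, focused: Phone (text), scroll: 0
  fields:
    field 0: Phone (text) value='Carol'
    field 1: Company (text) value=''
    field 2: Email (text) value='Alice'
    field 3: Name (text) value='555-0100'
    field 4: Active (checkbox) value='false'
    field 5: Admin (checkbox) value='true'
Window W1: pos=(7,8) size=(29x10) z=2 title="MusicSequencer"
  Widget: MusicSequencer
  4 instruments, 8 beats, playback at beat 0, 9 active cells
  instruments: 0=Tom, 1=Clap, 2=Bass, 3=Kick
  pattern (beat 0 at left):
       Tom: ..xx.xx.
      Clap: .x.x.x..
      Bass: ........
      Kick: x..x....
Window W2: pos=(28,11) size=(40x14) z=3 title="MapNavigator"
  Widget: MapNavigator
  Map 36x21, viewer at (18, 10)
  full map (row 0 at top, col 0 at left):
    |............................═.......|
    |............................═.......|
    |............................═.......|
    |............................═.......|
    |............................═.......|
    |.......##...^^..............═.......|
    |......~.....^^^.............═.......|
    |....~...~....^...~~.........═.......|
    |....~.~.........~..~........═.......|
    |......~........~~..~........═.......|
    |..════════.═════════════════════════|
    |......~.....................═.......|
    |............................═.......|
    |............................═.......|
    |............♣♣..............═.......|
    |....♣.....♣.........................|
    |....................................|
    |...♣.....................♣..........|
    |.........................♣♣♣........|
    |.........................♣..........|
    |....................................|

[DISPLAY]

                                                
                                                
                                                
                                                
                                                
━━━━━━━━━━━━━━━━┓                               
ncer            ┃                               
────────────────┨                               
67       ┏━━━━━━━━━━━━━━━━━━━━━━━━━━━━━━━━━━━━━━
█·       ┃ MapNavigator                         
··       ┠──────────────────────────────────────
··       ┃ .......##...^^..............═....... 
··       ┃ ......~.....^^^.............═....... 
         ┃ ....~...~....^...~~.........═....... 
━━━━━━━━━┃ ....~.~.........~..~........═....... 
:     [ ]┃ ......~........~~..~........═....... 


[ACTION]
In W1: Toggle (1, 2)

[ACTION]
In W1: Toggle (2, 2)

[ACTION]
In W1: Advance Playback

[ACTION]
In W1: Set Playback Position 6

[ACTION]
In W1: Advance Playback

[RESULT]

                                                
                                                
                                                
                                                
                                                
━━━━━━━━━━━━━━━━┓                               
ncer            ┃                               
────────────────┨                               
6▼       ┏━━━━━━━━━━━━━━━━━━━━━━━━━━━━━━━━━━━━━━
█·       ┃ MapNavigator                         
··       ┠──────────────────────────────────────
··       ┃ .......##...^^..............═....... 
··       ┃ ......~.....^^^.............═....... 
         ┃ ....~...~....^...~~.........═....... 
━━━━━━━━━┃ ....~.~.........~..~........═....... 
:     [ ]┃ ......~........~~..~........═....... 


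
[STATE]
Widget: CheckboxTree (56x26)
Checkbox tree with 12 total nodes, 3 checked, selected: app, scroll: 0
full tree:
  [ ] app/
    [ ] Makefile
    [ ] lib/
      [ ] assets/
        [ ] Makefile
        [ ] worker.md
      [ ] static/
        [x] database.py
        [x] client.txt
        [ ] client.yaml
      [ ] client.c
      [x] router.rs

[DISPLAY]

>[-] app/                                               
   [ ] Makefile                                         
   [-] lib/                                             
     [ ] assets/                                        
       [ ] Makefile                                     
       [ ] worker.md                                    
     [-] static/                                        
       [x] database.py                                  
       [x] client.txt                                   
       [ ] client.yaml                                  
     [ ] client.c                                       
     [x] router.rs                                      
                                                        
                                                        
                                                        
                                                        
                                                        
                                                        
                                                        
                                                        
                                                        
                                                        
                                                        
                                                        
                                                        
                                                        


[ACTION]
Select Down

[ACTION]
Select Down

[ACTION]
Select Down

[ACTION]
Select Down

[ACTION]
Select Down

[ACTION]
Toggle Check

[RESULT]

 [-] app/                                               
   [ ] Makefile                                         
   [-] lib/                                             
     [-] assets/                                        
       [ ] Makefile                                     
>      [x] worker.md                                    
     [-] static/                                        
       [x] database.py                                  
       [x] client.txt                                   
       [ ] client.yaml                                  
     [ ] client.c                                       
     [x] router.rs                                      
                                                        
                                                        
                                                        
                                                        
                                                        
                                                        
                                                        
                                                        
                                                        
                                                        
                                                        
                                                        
                                                        
                                                        


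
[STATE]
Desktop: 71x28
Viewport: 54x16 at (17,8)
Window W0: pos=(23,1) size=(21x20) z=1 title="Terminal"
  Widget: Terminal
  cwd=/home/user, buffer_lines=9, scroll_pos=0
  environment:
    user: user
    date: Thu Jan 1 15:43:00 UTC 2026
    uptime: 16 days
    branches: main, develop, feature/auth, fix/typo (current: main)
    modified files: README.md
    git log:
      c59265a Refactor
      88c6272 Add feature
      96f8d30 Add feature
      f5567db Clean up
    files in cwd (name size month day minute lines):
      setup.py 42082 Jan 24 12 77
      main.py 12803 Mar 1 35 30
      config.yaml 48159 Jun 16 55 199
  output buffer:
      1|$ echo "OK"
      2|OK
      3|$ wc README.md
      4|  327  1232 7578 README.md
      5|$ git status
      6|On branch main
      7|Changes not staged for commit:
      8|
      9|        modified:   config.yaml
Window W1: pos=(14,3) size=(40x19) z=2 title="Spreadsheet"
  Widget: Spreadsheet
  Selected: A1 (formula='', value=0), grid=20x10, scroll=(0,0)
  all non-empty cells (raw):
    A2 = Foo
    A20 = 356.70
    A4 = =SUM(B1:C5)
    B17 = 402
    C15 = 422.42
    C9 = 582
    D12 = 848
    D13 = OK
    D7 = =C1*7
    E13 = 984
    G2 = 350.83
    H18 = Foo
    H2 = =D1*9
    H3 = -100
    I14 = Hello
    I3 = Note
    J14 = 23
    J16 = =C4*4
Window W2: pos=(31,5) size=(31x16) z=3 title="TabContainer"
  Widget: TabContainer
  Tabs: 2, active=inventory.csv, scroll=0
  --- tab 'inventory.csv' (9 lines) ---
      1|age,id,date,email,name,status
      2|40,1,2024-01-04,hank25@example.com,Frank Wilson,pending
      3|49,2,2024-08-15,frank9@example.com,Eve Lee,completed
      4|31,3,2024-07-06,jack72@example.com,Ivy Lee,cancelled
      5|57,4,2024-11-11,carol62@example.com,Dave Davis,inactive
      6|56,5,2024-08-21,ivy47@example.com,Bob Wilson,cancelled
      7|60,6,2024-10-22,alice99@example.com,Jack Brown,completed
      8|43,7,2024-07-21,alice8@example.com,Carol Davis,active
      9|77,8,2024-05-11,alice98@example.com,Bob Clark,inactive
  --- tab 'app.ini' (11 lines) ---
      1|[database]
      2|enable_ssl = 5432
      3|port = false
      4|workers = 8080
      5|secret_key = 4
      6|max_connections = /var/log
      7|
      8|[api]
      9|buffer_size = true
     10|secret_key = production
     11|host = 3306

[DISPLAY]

--------------┃[inventory.csv]│ app.ini     ┃         
1      [0]    ┃─────────────────────────────┃         
2 Foo         ┃age,id,date,email,name,status┃         
3        0    ┃40,1,2024-01-04,hank25@exampl┃         
4        0    ┃49,2,2024-08-15,frank9@exampl┃         
5        0    ┃31,3,2024-07-06,jack72@exampl┃         
6        0    ┃57,4,2024-11-11,carol62@examp┃         
7        0    ┃56,5,2024-08-21,ivy47@example┃         
8        0    ┃60,6,2024-10-22,alice99@examp┃         
9        0    ┃43,7,2024-07-21,alice8@exampl┃         
0        0    ┃77,8,2024-05-11,alice98@examp┃         
1        0    ┃                             ┃         
2        0    ┗━━━━━━━━━━━━━━━━━━━━━━━━━━━━━┛         
━━━━━━━━━━━━━━━━━━━━━━━━━━━━━━━━━━━━┛                 
                                                      
                                                      


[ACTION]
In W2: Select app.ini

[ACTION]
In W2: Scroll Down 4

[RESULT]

--------------┃ inventory.csv │[app.ini]    ┃         
1      [0]    ┃─────────────────────────────┃         
2 Foo         ┃secret_key = 4               ┃         
3        0    ┃max_connections = /var/log   ┃         
4        0    ┃                             ┃         
5        0    ┃[api]                        ┃         
6        0    ┃buffer_size = true           ┃         
7        0    ┃secret_key = production      ┃         
8        0    ┃host = 3306                  ┃         
9        0    ┃                             ┃         
0        0    ┃                             ┃         
1        0    ┃                             ┃         
2        0    ┗━━━━━━━━━━━━━━━━━━━━━━━━━━━━━┛         
━━━━━━━━━━━━━━━━━━━━━━━━━━━━━━━━━━━━┛                 
                                                      
                                                      


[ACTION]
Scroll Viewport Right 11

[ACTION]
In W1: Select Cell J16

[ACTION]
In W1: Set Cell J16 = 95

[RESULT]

--------------┃ inventory.csv │[app.ini]    ┃         
1        0    ┃─────────────────────────────┃         
2 Foo         ┃secret_key = 4               ┃         
3        0    ┃max_connections = /var/log   ┃         
4        0    ┃                             ┃         
5        0    ┃[api]                        ┃         
6        0    ┃buffer_size = true           ┃         
7        0    ┃secret_key = production      ┃         
8        0    ┃host = 3306                  ┃         
9        0    ┃                             ┃         
0        0    ┃                             ┃         
1        0    ┃                             ┃         
2        0    ┗━━━━━━━━━━━━━━━━━━━━━━━━━━━━━┛         
━━━━━━━━━━━━━━━━━━━━━━━━━━━━━━━━━━━━┛                 
                                                      
                                                      


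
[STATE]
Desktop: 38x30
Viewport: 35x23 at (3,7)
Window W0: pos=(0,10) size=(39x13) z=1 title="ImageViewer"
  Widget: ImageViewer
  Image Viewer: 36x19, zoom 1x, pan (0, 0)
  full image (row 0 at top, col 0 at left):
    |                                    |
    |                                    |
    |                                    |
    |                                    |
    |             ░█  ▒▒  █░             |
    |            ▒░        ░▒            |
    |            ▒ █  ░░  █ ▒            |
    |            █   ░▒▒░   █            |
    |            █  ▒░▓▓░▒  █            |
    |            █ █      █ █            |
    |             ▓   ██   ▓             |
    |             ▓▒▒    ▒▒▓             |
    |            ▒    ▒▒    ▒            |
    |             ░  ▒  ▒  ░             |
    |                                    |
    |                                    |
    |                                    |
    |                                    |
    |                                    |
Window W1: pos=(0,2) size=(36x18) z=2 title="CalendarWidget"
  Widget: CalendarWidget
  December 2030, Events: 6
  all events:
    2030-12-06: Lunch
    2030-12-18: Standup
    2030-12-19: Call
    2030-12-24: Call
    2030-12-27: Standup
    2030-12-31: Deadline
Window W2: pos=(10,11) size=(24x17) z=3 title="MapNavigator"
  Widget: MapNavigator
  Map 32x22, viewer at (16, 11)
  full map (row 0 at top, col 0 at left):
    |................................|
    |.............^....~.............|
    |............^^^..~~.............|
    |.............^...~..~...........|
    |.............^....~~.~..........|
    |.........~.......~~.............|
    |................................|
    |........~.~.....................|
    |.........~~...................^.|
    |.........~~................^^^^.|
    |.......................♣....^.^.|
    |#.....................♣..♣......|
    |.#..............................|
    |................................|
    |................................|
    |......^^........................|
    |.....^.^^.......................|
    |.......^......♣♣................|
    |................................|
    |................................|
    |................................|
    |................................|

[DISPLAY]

                 1              ┃  
  3  4  5  6*  7  8             ┃  
 10 11 12 13 14 15              ┃  
 17 18* 19* 20 21 22            ┃━━
 24* 25┏━━━━━━━━━━━━━━━━━━━━━━┓ ┃  
 31*   ┃ MapNavigator         ┃ ┃──
       ┠──────────────────────┨ ┃  
       ┃....~.......~~........┃ ┃  
       ┃......................┃ ┃  
       ┃...~.~................┃ ┃  
       ┃....~~................┃ ┃  
       ┃....~~................┃ ┃  
━━━━━━━┃..................♣...┃━┛  
       ┃...........@.....♣..♣.┃    
       ┃......................┃    
━━━━━━━┃......................┃━━━━
       ┃......................┃    
       ┃.^^...................┃    
       ┃^.^^..................┃    
       ┃..^......♣♣...........┃    
       ┗━━━━━━━━━━━━━━━━━━━━━━┛    
                                   
                                   


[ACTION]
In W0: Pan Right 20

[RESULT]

                 1              ┃  
  3  4  5  6*  7  8             ┃  
 10 11 12 13 14 15              ┃  
 17 18* 19* 20 21 22            ┃━━
 24* 25┏━━━━━━━━━━━━━━━━━━━━━━┓ ┃  
 31*   ┃ MapNavigator         ┃ ┃──
       ┠──────────────────────┨ ┃  
       ┃....~.......~~........┃ ┃  
       ┃......................┃ ┃  
       ┃...~.~................┃ ┃  
       ┃....~~................┃ ┃  
       ┃....~~................┃ ┃  
━━━━━━━┃..................♣...┃━┛  
 █     ┃...........@.....♣..♣.┃    
 █     ┃......................┃    
━━━━━━━┃......................┃━━━━
       ┃......................┃    
       ┃.^^...................┃    
       ┃^.^^..................┃    
       ┃..^......♣♣...........┃    
       ┗━━━━━━━━━━━━━━━━━━━━━━┛    
                                   
                                   


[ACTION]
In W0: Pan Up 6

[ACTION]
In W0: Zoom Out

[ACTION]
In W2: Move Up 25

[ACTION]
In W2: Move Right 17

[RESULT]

                 1              ┃  
  3  4  5  6*  7  8             ┃  
 10 11 12 13 14 15              ┃  
 17 18* 19* 20 21 22            ┃━━
 24* 25┏━━━━━━━━━━━━━━━━━━━━━━┓ ┃  
 31*   ┃ MapNavigator         ┃ ┃──
       ┠──────────────────────┨ ┃  
       ┃                      ┃ ┃  
       ┃                      ┃ ┃  
       ┃                      ┃ ┃  
       ┃                      ┃ ┃  
       ┃                      ┃ ┃  
━━━━━━━┃                      ┃━┛  
 █     ┃...........@          ┃    
 █     ┃............          ┃    
━━━━━━━┃............          ┃━━━━
       ┃~...........          ┃    
       ┃.~..........          ┃    
       ┃............          ┃    
       ┃............          ┃    
       ┗━━━━━━━━━━━━━━━━━━━━━━┛    
                                   
                                   


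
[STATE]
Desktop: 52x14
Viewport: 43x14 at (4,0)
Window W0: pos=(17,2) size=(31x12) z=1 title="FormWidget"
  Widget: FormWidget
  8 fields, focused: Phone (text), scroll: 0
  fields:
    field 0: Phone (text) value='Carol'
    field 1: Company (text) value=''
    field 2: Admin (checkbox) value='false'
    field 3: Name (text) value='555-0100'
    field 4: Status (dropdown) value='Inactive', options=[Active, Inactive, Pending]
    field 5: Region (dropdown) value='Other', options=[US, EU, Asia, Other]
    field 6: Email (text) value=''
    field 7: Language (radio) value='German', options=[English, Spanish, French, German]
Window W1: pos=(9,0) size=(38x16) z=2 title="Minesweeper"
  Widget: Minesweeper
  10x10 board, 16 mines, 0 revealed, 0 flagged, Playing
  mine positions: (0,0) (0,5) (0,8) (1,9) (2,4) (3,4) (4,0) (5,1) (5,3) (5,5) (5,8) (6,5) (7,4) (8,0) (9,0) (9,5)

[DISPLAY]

     ┏━━━━━━━━━━━━━━━━━━━━━━━━━━━━━━━━━━━━┓
     ┃ Minesweeper                        ┃
     ┠────────────────────────────────────┨
     ┃■■■■■■■■■■                          ┃
     ┃■■■■■■■■■■                          ┃
     ┃■■■■■■■■■■                          ┃
     ┃■■■■■■■■■■                          ┃
     ┃■■■■■■■■■■                          ┃
     ┃■■■■■■■■■■                          ┃
     ┃■■■■■■■■■■                          ┃
     ┃■■■■■■■■■■                          ┃
     ┃■■■■■■■■■■                          ┃
     ┃■■■■■■■■■■                          ┃
     ┃                                    ┃


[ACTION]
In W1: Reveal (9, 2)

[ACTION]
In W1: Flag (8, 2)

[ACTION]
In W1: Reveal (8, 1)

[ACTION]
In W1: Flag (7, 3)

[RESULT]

     ┏━━━━━━━━━━━━━━━━━━━━━━━━━━━━━━━━━━━━┓
     ┃ Minesweeper                        ┃
     ┠────────────────────────────────────┨
     ┃■■■■■■■■■■                          ┃
     ┃■■■■■■■■■■                          ┃
     ┃■■■■■■■■■■                          ┃
     ┃■■■■■■■■■■                          ┃
     ┃■■■■■■■■■■                          ┃
     ┃■■■■■■■■■■                          ┃
     ┃■122■■■■■■                          ┃
     ┃■1 1■■■■■■                          ┃
     ┃■2 12■■■■■                          ┃
     ┃■2  1■■■■■                          ┃
     ┃                                    ┃


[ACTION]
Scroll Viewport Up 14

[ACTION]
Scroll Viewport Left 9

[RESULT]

         ┏━━━━━━━━━━━━━━━━━━━━━━━━━━━━━━━━━
         ┃ Minesweeper                     
         ┠─────────────────────────────────
         ┃■■■■■■■■■■                       
         ┃■■■■■■■■■■                       
         ┃■■■■■■■■■■                       
         ┃■■■■■■■■■■                       
         ┃■■■■■■■■■■                       
         ┃■■■■■■■■■■                       
         ┃■122■■■■■■                       
         ┃■1 1■■■■■■                       
         ┃■2 12■■■■■                       
         ┃■2  1■■■■■                       
         ┃                                 
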